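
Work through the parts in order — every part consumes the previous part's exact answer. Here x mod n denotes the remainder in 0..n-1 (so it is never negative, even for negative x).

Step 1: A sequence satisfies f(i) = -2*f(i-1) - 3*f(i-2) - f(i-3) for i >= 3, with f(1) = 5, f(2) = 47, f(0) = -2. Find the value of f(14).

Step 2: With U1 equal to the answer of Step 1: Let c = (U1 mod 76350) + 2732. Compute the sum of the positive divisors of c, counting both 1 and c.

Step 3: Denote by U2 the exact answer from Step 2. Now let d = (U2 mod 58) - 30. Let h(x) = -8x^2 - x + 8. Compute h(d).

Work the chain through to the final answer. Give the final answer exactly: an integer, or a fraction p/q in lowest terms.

Step 1: f(3) = -2*(47) - 3*(5) - 1*(-2) = -107; iterating: f(3)=-107, f(4)=68, f(5)=138, f(6)=-373, f(7)=264, f(8)=453, f(9)=-1325, f(10)=1027, f(11)=1468, f(12)=-4692, f(13)=3953, f(14)=4702; answer 4702
Step 2: U1 = 4702; c = 7434; 7434 = 2 * 3^2 * 7 * 59; sigma = (1 + 2) * (1 + 3 + 9) * (1 + 7) * (1 + 59) = 3 * 13 * 8 * 60 = 18720; answer 18720
Step 3: U2 = 18720; d = 14; -8*(14)^2 - 1*(14)^1 + 8 = (-1568) + (-14) + (8) = -1574; answer -1574

-1574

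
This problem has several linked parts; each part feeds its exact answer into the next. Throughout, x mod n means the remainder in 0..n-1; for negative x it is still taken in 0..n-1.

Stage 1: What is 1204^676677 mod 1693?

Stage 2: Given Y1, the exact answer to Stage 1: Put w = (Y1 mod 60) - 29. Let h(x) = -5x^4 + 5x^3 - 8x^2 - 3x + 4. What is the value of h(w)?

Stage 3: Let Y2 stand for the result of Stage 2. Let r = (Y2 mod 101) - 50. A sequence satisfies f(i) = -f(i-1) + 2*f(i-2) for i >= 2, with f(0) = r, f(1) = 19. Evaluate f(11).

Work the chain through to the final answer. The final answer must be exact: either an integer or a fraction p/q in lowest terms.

13659

Stage 1: squarings mod 1693: 1204^1=1204, 1204^2=408, 1204^4=550, 1204^8=1146, 1204^16=1241, 1204^32=1144, 1204^64=47, 1204^128=516, 1204^256=455, 1204^512=479, 1204^1024=886, 1204^2048=1137, 1204^4096=1010, 1204^8192=914, 1204^16384=747, 1204^32768=1012, 1204^65536=1572, 1204^131072=1097, 1204^262144=1379, 1204^524288=402; 1204^676677 = 1204^1 * 1204^4 * 1204^64 * 1204^256 * 1204^512 * 1204^4096 * 1204^16384 * 1204^131072 * 1204^524288 = 719 (mod 1693); answer 719
Stage 2: Y1 = 719; w = 30; -5*(30)^4 + 5*(30)^3 - 8*(30)^2 - 3*(30)^1 + 4 = (-4050000) + (135000) + (-7200) + (-90) + (4) = -3922286; answer -3922286
Stage 3: Y2 = -3922286; r = -1; f(2) = -1*(19) + 2*(-1) = -21; iterating: f(2)=-21, f(3)=59, f(4)=-101, f(5)=219, f(6)=-421, f(7)=859, f(8)=-1701, f(9)=3419, f(10)=-6821, f(11)=13659; answer 13659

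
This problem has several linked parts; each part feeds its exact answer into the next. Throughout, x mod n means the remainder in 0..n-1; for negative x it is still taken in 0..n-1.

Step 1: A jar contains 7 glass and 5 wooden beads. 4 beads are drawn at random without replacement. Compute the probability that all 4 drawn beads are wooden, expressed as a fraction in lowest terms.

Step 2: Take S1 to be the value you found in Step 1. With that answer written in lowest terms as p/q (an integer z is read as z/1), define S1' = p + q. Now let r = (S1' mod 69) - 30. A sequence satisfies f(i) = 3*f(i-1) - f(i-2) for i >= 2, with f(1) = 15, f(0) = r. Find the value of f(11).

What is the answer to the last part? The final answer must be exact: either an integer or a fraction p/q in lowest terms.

258900

Step 1: total draws C(12,4) = 495; favorable C(5,4) = 5; P = 1/99; answer 1/99
Step 2: S1 = 1/99; threaded value p + q = 100; r = 1; f(2) = 3*(15) - 1*(1) = 44; iterating: f(2)=44, f(3)=117, f(4)=307, f(5)=804, f(6)=2105, f(7)=5511, f(8)=14428, f(9)=37773, f(10)=98891, f(11)=258900; answer 258900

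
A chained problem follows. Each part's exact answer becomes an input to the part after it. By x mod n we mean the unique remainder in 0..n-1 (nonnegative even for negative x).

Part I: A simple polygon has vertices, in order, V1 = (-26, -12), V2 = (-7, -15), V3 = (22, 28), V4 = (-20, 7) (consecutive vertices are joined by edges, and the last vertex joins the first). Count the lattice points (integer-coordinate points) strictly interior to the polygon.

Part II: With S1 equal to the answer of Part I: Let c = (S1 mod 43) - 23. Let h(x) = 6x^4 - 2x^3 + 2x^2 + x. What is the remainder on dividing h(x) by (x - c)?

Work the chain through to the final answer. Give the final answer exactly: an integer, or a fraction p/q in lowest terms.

Part I: cross terms: (-26*-15 - -7*-12)=306, (-7*28 - 22*-15)=134, (22*7 - -20*28)=714, (-20*-12 - -26*7)=422; twice the area = |1576| = 1576; area = 788; boundary points = 1 + 1 + 21 + 1 = 24; strictly interior points = area - boundary/2 + 1 = 777; answer 777
Part II: S1 = 777; c = -20; remainder = value at the root: 6*(-20)^4 - 2*(-20)^3 + 2*(-20)^2 + 1*(-20)^1 = (960000) + (16000) + (800) + (-20) = 976780; answer 976780

976780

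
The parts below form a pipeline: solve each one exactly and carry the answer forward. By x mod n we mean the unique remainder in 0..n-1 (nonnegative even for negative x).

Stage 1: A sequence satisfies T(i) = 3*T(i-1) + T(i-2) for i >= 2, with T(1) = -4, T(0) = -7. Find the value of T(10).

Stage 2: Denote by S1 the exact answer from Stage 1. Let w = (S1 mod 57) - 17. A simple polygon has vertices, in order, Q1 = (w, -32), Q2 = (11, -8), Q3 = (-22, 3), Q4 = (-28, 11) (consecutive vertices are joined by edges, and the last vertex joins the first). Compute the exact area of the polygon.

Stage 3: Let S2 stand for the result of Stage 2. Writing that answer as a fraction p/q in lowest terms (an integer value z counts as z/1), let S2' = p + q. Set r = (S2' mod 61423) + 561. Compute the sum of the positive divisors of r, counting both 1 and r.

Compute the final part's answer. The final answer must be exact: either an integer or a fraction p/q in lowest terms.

Stage 1: T(2) = 3*(-4) + 1*(-7) = -19; iterating: T(2)=-19, T(3)=-61, T(4)=-202, T(5)=-667, T(6)=-2203, T(7)=-7276, T(8)=-24031, T(9)=-79369, T(10)=-262138; answer -262138
Stage 2: S1 = -262138; w = -12; cross terms: (-12*-8 - 11*-32)=448, (11*3 - -22*-8)=-143, (-22*11 - -28*3)=-158, (-28*-32 - -12*11)=1028; twice the area = |1175| = 1175; area = 1175/2; answer 1175/2
Stage 3: S2 = 1175/2; threaded value p + q = 1177; r = 1738; 1738 = 2 * 11 * 79; sigma = (1 + 2) * (1 + 11) * (1 + 79) = 3 * 12 * 80 = 2880; answer 2880

2880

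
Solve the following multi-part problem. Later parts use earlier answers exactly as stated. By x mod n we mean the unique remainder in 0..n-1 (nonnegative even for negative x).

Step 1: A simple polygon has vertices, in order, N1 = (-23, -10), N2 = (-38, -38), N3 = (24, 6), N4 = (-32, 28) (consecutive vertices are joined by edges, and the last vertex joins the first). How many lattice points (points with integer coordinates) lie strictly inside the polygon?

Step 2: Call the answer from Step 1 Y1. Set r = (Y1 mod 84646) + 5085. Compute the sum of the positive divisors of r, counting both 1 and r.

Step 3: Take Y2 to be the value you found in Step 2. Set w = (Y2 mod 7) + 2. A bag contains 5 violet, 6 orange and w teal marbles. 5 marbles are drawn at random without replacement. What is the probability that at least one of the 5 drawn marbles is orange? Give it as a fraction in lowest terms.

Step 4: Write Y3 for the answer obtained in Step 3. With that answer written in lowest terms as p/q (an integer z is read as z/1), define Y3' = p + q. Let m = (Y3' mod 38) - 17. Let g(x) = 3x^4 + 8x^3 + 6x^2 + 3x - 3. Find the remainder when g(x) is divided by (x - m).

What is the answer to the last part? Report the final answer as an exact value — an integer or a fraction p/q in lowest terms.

Step 1: cross terms: (-23*-38 - -38*-10)=494, (-38*6 - 24*-38)=684, (24*28 - -32*6)=864, (-32*-10 - -23*28)=964; twice the area = |3006| = 3006; area = 1503; boundary points = 1 + 2 + 2 + 1 = 6; strictly interior points = area - boundary/2 + 1 = 1501; answer 1501
Step 2: Y1 = 1501; r = 6586; 6586 = 2 * 37 * 89; sigma = (1 + 2) * (1 + 37) * (1 + 89) = 3 * 38 * 90 = 10260; answer 10260
Step 3: Y2 = 10260; w = 7; total draws C(18,5) = 8568; complement C(12,5) = 792; favorable 8568 - 792 = 7776; P = 108/119; answer 108/119
Step 4: Y3 = 108/119; threaded value p + q = 227; m = 20; remainder = value at the root: 3*(20)^4 + 8*(20)^3 + 6*(20)^2 + 3*(20)^1 - 3 = (480000) + (64000) + (2400) + (60) + (-3) = 546457; answer 546457

546457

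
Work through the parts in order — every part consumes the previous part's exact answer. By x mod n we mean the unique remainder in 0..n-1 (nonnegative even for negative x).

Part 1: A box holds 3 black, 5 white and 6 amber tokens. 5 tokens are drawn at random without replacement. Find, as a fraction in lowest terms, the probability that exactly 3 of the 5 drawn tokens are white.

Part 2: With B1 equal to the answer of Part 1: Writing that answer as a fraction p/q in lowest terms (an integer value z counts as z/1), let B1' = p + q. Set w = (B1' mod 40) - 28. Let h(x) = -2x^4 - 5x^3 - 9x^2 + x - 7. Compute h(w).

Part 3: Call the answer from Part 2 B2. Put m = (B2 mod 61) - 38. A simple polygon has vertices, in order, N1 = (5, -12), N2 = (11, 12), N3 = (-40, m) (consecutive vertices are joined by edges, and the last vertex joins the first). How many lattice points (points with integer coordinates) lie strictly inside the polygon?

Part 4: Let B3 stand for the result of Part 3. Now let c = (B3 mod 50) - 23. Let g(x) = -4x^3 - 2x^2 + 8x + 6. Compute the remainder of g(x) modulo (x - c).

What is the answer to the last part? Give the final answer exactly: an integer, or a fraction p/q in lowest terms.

Part 1: total draws C(14,5) = 2002; favorable C(5,3)*C(9,2) = 360; P = 180/1001; answer 180/1001
Part 2: B1 = 180/1001; threaded value p + q = 1181; w = -7; -2*(-7)^4 - 5*(-7)^3 - 9*(-7)^2 + 1*(-7)^1 - 7 = (-4802) + (1715) + (-441) + (-7) + (-7) = -3542; answer -3542
Part 3: B2 = -3542; m = 19; cross terms: (5*12 - 11*-12)=192, (11*19 - -40*12)=689, (-40*-12 - 5*19)=385; twice the area = |1266| = 1266; area = 633; boundary points = 6 + 1 + 1 = 8; strictly interior points = area - boundary/2 + 1 = 630; answer 630
Part 4: B3 = 630; c = 7; remainder = value at the root: -4*(7)^3 - 2*(7)^2 + 8*(7)^1 + 6 = (-1372) + (-98) + (56) + (6) = -1408; answer -1408

-1408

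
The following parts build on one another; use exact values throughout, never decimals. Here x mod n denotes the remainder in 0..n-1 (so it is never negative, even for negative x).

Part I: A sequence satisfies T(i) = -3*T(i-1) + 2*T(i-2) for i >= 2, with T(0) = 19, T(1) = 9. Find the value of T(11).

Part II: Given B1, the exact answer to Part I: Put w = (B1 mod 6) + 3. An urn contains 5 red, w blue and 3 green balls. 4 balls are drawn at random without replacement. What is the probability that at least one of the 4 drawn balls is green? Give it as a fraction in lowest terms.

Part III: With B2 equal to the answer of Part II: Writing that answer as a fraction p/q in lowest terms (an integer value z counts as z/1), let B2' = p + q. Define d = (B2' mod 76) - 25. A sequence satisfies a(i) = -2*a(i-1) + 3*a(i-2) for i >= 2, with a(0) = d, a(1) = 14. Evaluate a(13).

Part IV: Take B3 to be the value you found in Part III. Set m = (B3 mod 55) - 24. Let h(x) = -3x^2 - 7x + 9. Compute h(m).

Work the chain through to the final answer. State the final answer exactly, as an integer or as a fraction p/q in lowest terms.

Part I: T(2) = -3*(9) + 2*(19) = 11; iterating: T(2)=11, T(3)=-15, T(4)=67, T(5)=-231, T(6)=827, T(7)=-2943, T(8)=10483, T(9)=-37335, T(10)=132971, T(11)=-473583; answer -473583
Part II: B1 = -473583; w = 6; total draws C(14,4) = 1001; complement C(11,4) = 330; favorable 1001 - 330 = 671; P = 61/91; answer 61/91
Part III: B2 = 61/91; threaded value p + q = 152; d = -25; a(2) = -2*(14) + 3*(-25) = -103; iterating: a(2)=-103, a(3)=248, a(4)=-805, a(5)=2354, a(6)=-7123, a(7)=21308, a(8)=-63985, a(9)=191894, a(10)=-575743, a(11)=1727168, a(12)=-5181565, a(13)=15544634; answer 15544634
Part IV: B3 = 15544634; m = 15; -3*(15)^2 - 7*(15)^1 + 9 = (-675) + (-105) + (9) = -771; answer -771

-771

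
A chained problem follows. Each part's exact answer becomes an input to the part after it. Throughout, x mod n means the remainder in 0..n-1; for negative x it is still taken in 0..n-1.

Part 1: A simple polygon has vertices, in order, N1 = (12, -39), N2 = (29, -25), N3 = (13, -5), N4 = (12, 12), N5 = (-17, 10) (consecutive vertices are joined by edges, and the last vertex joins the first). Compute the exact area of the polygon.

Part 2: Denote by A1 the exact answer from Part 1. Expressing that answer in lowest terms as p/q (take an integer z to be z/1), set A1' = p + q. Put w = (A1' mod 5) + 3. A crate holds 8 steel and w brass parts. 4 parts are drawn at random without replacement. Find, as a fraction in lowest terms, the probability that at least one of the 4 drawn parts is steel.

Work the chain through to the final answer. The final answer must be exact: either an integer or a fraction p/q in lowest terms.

Part 1: cross terms: (12*-25 - 29*-39)=831, (29*-5 - 13*-25)=180, (13*12 - 12*-5)=216, (12*10 - -17*12)=324, (-17*-39 - 12*10)=543; twice the area = |2094| = 2094; area = 1047; answer 1047
Part 2: A1 = 1047; threaded value p + q = 1048; w = 6; total draws C(14,4) = 1001; complement C(6,4) = 15; favorable 1001 - 15 = 986; P = 986/1001; answer 986/1001

986/1001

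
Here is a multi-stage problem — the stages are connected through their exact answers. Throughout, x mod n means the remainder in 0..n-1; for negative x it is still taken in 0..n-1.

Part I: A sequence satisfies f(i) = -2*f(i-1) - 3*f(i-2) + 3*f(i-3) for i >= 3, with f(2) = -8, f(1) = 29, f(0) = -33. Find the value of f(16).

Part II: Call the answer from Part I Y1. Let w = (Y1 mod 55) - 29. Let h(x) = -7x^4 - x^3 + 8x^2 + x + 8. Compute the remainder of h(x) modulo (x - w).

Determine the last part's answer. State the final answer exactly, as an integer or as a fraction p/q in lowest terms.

-4287

Part I: f(3) = -2*(-8) - 3*(29) + 3*(-33) = -170; iterating: f(3)=-170, f(4)=451, f(5)=-416, f(6)=-1031, f(7)=4663, f(8)=-7481, f(9)=-2120, f(10)=40672, f(11)=-97427, f(12)=66478, f(13)=281341, f(14)=-1054397, f(15)=1464205, f(16)=1078804; answer 1078804
Part II: Y1 = 1078804; w = 5; remainder = value at the root: -7*(5)^4 - 1*(5)^3 + 8*(5)^2 + 1*(5)^1 + 8 = (-4375) + (-125) + (200) + (5) + (8) = -4287; answer -4287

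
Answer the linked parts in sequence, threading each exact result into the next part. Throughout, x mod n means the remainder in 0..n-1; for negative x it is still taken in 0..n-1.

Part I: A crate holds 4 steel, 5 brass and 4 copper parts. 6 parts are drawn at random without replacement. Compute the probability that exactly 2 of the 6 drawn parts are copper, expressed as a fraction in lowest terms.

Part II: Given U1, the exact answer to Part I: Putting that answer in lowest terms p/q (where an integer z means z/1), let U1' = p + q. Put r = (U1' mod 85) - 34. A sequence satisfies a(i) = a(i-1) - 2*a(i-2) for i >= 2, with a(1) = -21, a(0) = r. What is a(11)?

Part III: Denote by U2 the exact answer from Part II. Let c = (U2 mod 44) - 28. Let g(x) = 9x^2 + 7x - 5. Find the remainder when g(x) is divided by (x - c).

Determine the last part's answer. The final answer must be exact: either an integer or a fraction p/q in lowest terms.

6367

Part I: total draws C(13,6) = 1716; favorable C(4,2)*C(9,4) = 756; P = 63/143; answer 63/143
Part II: U1 = 63/143; threaded value p + q = 206; r = 2; a(2) = 1*(-21) - 2*(2) = -25; iterating: a(2)=-25, a(3)=17, a(4)=67, a(5)=33, a(6)=-101, a(7)=-167, a(8)=35, a(9)=369, a(10)=299, a(11)=-439; answer -439
Part III: U2 = -439; c = -27; remainder = value at the root: 9*(-27)^2 + 7*(-27)^1 - 5 = (6561) + (-189) + (-5) = 6367; answer 6367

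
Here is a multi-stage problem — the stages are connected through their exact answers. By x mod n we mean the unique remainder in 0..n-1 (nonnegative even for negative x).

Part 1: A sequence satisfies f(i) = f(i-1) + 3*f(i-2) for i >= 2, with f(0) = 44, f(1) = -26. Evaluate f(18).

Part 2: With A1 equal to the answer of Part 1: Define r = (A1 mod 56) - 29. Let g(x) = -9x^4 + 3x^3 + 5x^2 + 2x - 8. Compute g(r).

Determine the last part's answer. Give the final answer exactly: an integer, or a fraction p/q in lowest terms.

Part 1: f(2) = 1*(-26) + 3*(44) = 106; iterating: f(2)=106, f(3)=28, f(4)=346, f(5)=430, f(6)=1468, f(7)=2758, f(8)=7162, f(9)=15436, f(10)=36922, f(11)=83230, f(12)=193996, f(13)=443686, f(14)=1025674, f(15)=2356732, f(16)=5433754, f(17)=12503950, f(18)=28805212; answer 28805212
Part 2: A1 = 28805212; r = 15; -9*(15)^4 + 3*(15)^3 + 5*(15)^2 + 2*(15)^1 - 8 = (-455625) + (10125) + (1125) + (30) + (-8) = -444353; answer -444353

-444353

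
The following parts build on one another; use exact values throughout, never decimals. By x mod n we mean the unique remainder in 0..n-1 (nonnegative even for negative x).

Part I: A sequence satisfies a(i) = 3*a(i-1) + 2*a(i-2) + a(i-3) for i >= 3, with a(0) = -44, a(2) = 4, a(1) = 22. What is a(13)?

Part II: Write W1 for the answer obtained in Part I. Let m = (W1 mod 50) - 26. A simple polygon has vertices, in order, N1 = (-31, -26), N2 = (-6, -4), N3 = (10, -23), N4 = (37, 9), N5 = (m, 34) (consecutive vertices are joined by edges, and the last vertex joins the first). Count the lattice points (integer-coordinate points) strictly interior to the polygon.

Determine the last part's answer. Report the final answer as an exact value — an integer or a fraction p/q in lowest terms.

1593

Part I: a(3) = 3*(4) + 2*(22) + 1*(-44) = 12; iterating: a(3)=12, a(4)=66, a(5)=226, a(6)=822, a(7)=2984, a(8)=10822, a(9)=39256, a(10)=142396, a(11)=516522, a(12)=1873614, a(13)=6796282; answer 6796282
Part II: W1 = 6796282; m = 6; cross terms: (-31*-4 - -6*-26)=-32, (-6*-23 - 10*-4)=178, (10*9 - 37*-23)=941, (37*34 - 6*9)=1204, (6*-26 - -31*34)=898; twice the area = |3189| = 3189; area = 3189/2; boundary points = 1 + 1 + 1 + 1 + 1 = 5; strictly interior points = area - boundary/2 + 1 = 1593; answer 1593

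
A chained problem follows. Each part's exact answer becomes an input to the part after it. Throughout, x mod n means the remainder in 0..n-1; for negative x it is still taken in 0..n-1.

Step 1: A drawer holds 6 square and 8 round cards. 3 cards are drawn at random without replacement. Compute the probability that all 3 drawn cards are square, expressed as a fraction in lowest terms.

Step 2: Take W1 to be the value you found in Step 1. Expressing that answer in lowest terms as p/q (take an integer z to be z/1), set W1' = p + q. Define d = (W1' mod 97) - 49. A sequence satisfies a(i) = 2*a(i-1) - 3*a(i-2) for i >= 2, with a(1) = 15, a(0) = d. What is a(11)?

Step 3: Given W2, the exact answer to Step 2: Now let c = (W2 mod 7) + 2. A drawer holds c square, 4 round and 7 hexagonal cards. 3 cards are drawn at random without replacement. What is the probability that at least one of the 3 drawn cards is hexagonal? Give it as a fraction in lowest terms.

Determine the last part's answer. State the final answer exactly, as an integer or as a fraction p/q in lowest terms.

Step 1: total draws C(14,3) = 364; favorable C(6,3) = 20; P = 5/91; answer 5/91
Step 2: W1 = 5/91; threaded value p + q = 96; d = 47; a(2) = 2*(15) - 3*(47) = -111; iterating: a(2)=-111, a(3)=-267, a(4)=-201, a(5)=399, a(6)=1401, a(7)=1605, a(8)=-993, a(9)=-6801, a(10)=-10623, a(11)=-843; answer -843
Step 3: W2 = -843; c = 6; total draws C(17,3) = 680; complement C(10,3) = 120; favorable 680 - 120 = 560; P = 14/17; answer 14/17

14/17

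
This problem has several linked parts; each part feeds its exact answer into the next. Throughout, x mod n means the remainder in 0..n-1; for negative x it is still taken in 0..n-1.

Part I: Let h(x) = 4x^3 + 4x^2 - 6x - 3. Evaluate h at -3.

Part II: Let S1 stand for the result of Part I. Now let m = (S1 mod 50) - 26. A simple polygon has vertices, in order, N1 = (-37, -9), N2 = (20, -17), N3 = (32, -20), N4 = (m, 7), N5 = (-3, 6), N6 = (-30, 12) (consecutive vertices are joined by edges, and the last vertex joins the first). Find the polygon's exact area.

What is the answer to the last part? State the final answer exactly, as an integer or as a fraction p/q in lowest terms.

1249

Part I: 4*(-3)^3 + 4*(-3)^2 - 6*(-3)^1 - 3 = (-108) + (36) + (18) + (-3) = -57; answer -57
Part II: S1 = -57; m = 17; cross terms: (-37*-17 - 20*-9)=809, (20*-20 - 32*-17)=144, (32*7 - 17*-20)=564, (17*6 - -3*7)=123, (-3*12 - -30*6)=144, (-30*-9 - -37*12)=714; twice the area = |2498| = 2498; area = 1249; answer 1249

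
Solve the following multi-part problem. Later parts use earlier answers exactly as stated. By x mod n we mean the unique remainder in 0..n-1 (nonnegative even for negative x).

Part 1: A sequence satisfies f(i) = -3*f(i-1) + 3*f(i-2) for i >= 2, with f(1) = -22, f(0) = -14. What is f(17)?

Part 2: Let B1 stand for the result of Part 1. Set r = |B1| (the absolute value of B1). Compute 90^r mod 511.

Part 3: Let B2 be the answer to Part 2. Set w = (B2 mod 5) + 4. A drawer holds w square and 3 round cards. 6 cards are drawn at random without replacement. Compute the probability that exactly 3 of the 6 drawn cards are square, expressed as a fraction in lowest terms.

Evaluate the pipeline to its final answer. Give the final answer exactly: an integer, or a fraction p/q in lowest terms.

Part 1: f(2) = -3*(-22) + 3*(-14) = 24; iterating: f(2)=24, f(3)=-138, f(4)=486, f(5)=-1872, f(6)=7074, f(7)=-26838, f(8)=101736, f(9)=-385722, f(10)=1462374, f(11)=-5544288, f(12)=21019986, f(13)=-79692822, f(14)=302138424, f(15)=-1145493738, f(16)=4342896486, f(17)=-16465170672; answer -16465170672
Part 2: B1 = -16465170672; r = 16465170672; squarings mod 511: 90^1=90, 90^2=435, 90^4=155, 90^8=8, 90^16=64, 90^32=8, 90^64=64, 90^128=8, 90^256=64, 90^512=8, 90^1024=64, 90^2048=8, 90^4096=64, 90^8192=8, 90^16384=64, 90^32768=8, 90^65536=64, 90^131072=8, 90^262144=64, 90^524288=8, 90^1048576=64, 90^2097152=8, 90^4194304=64, 90^8388608=8, 90^16777216=64, 90^33554432=8, 90^67108864=64, 90^134217728=8, 90^268435456=64, 90^536870912=8, 90^1073741824=64, 90^2147483648=8, 90^4294967296=64, 90^8589934592=8; 90^16465170672 = 90^16 * 90^32 * 90^64 * 90^128 * 90^4096 * 90^32768 * 90^131072 * 90^262144 * 90^2097152 * 90^4194304 * 90^16777216 * 90^67108864 * 90^268435456 * 90^1073741824 * 90^2147483648 * 90^4294967296 * 90^8589934592 = 1 (mod 511); answer 1
Part 3: B2 = 1; w = 5; total draws C(8,6) = 28; favorable C(5,3)*C(3,3) = 10; P = 5/14; answer 5/14

5/14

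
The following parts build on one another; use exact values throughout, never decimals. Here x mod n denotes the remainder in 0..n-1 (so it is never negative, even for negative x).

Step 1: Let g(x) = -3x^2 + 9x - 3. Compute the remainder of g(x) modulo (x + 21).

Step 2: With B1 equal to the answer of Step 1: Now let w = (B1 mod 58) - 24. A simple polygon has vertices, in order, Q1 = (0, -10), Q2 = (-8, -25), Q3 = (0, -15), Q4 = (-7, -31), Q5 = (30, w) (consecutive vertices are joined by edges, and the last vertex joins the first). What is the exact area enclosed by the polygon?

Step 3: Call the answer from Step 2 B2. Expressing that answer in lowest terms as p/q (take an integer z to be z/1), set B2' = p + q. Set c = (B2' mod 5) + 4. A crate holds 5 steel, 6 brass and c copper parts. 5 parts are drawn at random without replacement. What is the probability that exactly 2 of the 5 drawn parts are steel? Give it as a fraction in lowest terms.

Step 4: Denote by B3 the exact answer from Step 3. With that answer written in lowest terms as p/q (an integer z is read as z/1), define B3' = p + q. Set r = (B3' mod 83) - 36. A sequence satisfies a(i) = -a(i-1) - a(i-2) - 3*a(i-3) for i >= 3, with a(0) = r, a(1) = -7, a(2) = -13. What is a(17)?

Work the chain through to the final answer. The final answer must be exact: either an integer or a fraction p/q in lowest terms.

Step 1: remainder = value at the root: -3*(-21)^2 + 9*(-21)^1 - 3 = (-1323) + (-189) + (-3) = -1515; answer -1515
Step 2: B1 = -1515; w = 27; cross terms: (0*-25 - -8*-10)=-80, (-8*-15 - 0*-25)=120, (0*-31 - -7*-15)=-105, (-7*27 - 30*-31)=741, (30*-10 - 0*27)=-300; twice the area = |376| = 376; area = 188; answer 188
Step 3: B2 = 188; threaded value p + q = 189; c = 8; total draws C(19,5) = 11628; favorable C(5,2)*C(14,3) = 3640; P = 910/2907; answer 910/2907
Step 4: B3 = 910/2907; threaded value p + q = 3817; r = 46; a(3) = -1*(-13) - 1*(-7) - 3*(46) = -118; iterating: a(3)=-118, a(4)=152, a(5)=5, a(6)=197, a(7)=-658, a(8)=446, a(9)=-379, a(10)=1907, a(11)=-2866, a(12)=2096, a(13)=-4951, a(14)=11453, a(15)=-12790, a(16)=16190, a(17)=-37759; answer -37759

-37759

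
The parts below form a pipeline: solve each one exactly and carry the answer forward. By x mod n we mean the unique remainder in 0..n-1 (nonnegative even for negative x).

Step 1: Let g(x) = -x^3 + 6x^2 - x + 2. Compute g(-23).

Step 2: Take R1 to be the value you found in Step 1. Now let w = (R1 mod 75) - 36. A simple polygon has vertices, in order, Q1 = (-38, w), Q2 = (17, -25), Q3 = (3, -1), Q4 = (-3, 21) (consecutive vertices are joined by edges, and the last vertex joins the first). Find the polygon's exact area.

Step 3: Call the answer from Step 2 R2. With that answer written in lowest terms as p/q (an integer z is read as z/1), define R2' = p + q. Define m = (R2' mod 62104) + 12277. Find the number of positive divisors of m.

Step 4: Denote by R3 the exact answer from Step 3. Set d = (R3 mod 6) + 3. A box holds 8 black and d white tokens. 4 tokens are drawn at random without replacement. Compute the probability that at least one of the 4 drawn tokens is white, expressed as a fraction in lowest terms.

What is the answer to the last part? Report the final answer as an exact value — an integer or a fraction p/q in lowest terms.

129/143

Step 1: -1*(-23)^3 + 6*(-23)^2 - 1*(-23)^1 + 2 = (12167) + (3174) + (23) + (2) = 15366; answer 15366
Step 2: R1 = 15366; w = 30; cross terms: (-38*-25 - 17*30)=440, (17*-1 - 3*-25)=58, (3*21 - -3*-1)=60, (-3*30 - -38*21)=708; twice the area = |1266| = 1266; area = 633; answer 633
Step 3: R2 = 633; threaded value p + q = 634; m = 12911; 12911 is prime, so its only divisors are 1 and 12911; count = 2; answer 2
Step 4: R3 = 2; d = 5; total draws C(13,4) = 715; complement C(8,4) = 70; favorable 715 - 70 = 645; P = 129/143; answer 129/143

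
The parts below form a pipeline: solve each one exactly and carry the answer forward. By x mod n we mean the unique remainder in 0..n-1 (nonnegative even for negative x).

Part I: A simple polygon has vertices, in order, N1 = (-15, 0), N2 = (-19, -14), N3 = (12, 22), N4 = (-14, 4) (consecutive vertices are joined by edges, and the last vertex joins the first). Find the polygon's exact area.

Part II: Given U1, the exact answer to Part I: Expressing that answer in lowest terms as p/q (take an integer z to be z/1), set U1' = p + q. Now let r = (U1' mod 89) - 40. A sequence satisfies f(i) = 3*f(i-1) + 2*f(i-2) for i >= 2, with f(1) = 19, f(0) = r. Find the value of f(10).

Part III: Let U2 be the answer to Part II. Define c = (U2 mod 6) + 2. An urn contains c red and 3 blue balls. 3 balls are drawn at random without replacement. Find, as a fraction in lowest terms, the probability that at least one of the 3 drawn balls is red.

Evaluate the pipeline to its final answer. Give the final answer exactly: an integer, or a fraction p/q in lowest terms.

119/120

Part I: cross terms: (-15*-14 - -19*0)=210, (-19*22 - 12*-14)=-250, (12*4 - -14*22)=356, (-14*0 - -15*4)=60; twice the area = |376| = 376; area = 188; answer 188
Part II: U1 = 188; threaded value p + q = 189; r = -29; f(2) = 3*(19) + 2*(-29) = -1; iterating: f(2)=-1, f(3)=35, f(4)=103, f(5)=379, f(6)=1343, f(7)=4787, f(8)=17047, f(9)=60715, f(10)=216239; answer 216239
Part III: U2 = 216239; c = 7; total draws C(10,3) = 120; complement C(3,3) = 1; favorable 120 - 1 = 119; P = 119/120; answer 119/120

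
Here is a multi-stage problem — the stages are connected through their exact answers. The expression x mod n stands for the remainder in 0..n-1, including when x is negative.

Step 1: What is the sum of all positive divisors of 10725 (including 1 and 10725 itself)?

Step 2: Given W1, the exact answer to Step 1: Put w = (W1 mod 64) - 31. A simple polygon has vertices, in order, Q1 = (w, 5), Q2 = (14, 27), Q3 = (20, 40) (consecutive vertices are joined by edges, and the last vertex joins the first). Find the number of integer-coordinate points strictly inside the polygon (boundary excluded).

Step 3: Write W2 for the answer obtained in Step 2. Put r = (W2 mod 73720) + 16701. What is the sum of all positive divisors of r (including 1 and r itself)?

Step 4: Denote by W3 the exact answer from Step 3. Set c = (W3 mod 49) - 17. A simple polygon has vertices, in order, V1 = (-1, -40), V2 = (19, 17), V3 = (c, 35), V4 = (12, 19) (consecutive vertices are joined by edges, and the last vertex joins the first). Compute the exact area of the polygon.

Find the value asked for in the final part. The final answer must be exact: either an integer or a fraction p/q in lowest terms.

Step 1: 10725 = 3 * 5^2 * 11 * 13; sigma = (1 + 3) * (1 + 5 + 25) * (1 + 11) * (1 + 13) = 4 * 31 * 12 * 14 = 20832; answer 20832
Step 2: W1 = 20832; w = 1; cross terms: (1*27 - 14*5)=-43, (14*40 - 20*27)=20, (20*5 - 1*40)=60; twice the area = |37| = 37; area = 37/2; boundary points = 1 + 1 + 1 = 3; strictly interior points = area - boundary/2 + 1 = 18; answer 18
Step 3: W2 = 18; r = 16719; 16719 = 3 * 5573; sigma = (1 + 3) * (1 + 5573) = 4 * 5574 = 22296; answer 22296
Step 4: W3 = 22296; c = -16; cross terms: (-1*17 - 19*-40)=743, (19*35 - -16*17)=937, (-16*19 - 12*35)=-724, (12*-40 - -1*19)=-461; twice the area = |495| = 495; area = 495/2; answer 495/2

495/2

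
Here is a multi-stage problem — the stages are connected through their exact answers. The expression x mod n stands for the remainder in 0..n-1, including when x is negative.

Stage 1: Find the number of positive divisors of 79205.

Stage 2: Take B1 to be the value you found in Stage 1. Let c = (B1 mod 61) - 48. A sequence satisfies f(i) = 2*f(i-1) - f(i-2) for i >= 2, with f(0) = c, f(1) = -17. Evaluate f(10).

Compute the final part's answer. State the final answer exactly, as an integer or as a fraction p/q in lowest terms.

118

Stage 1: 79205 = 5 * 7 * 31 * 73; number of divisors = (1+1) * (1+1) * (1+1) * (1+1) = 16; answer 16
Stage 2: B1 = 16; c = -32; f(2) = 2*(-17) - 1*(-32) = -2; iterating: f(2)=-2, f(3)=13, f(4)=28, f(5)=43, f(6)=58, f(7)=73, f(8)=88, f(9)=103, f(10)=118; answer 118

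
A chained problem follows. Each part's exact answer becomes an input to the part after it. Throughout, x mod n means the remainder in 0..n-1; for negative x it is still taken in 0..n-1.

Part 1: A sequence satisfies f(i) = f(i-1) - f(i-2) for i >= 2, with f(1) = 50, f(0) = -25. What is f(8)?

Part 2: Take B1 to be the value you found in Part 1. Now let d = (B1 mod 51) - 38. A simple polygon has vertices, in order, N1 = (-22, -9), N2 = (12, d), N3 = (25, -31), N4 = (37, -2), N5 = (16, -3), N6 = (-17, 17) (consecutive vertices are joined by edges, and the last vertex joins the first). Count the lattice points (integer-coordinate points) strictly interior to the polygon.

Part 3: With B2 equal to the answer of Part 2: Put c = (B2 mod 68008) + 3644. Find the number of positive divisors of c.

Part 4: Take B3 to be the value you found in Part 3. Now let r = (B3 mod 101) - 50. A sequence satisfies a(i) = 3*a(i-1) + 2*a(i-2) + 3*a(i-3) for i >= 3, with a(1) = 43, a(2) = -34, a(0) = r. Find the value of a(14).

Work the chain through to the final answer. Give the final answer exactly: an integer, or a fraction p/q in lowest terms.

Part 1: f(2) = 1*(50) - 1*(-25) = 75; iterating: f(2)=75, f(3)=25, f(4)=-50, f(5)=-75, f(6)=-25, f(7)=50, f(8)=75; answer 75
Part 2: B1 = 75; d = -14; cross terms: (-22*-14 - 12*-9)=416, (12*-31 - 25*-14)=-22, (25*-2 - 37*-31)=1097, (37*-3 - 16*-2)=-79, (16*17 - -17*-3)=221, (-17*-9 - -22*17)=527; twice the area = |2160| = 2160; area = 1080; boundary points = 1 + 1 + 1 + 1 + 1 + 1 = 6; strictly interior points = area - boundary/2 + 1 = 1078; answer 1078
Part 3: B2 = 1078; c = 4722; 4722 = 2 * 3 * 787; number of divisors = (1+1) * (1+1) * (1+1) = 8; answer 8
Part 4: B3 = 8; r = -42; a(3) = 3*(-34) + 2*(43) + 3*(-42) = -142; iterating: a(3)=-142, a(4)=-365, a(5)=-1481, a(6)=-5599, a(7)=-20854, a(8)=-78203, a(9)=-293114, a(10)=-1098310, a(11)=-4115767, a(12)=-15423263, a(13)=-57796253, a(14)=-216582586; answer -216582586

-216582586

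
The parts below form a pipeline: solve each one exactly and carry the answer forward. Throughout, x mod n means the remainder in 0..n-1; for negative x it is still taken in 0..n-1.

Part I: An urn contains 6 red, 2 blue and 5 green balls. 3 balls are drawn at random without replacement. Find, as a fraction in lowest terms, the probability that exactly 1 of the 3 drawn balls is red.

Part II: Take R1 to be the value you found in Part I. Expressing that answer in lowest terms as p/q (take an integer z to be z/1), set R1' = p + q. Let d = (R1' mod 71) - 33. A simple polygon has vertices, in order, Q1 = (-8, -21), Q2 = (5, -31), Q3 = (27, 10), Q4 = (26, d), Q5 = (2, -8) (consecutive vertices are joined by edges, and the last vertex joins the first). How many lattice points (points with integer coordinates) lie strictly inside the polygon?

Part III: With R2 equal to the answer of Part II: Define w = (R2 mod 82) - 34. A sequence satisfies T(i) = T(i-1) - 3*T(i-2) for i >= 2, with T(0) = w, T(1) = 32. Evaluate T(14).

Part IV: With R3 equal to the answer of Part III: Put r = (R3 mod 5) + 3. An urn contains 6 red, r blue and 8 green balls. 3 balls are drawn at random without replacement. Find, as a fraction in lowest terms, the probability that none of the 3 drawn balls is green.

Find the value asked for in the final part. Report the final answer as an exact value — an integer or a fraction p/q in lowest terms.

Part I: total draws C(13,3) = 286; favorable C(6,1)*C(7,2) = 126; P = 63/143; answer 63/143
Part II: R1 = 63/143; threaded value p + q = 206; d = 31; cross terms: (-8*-31 - 5*-21)=353, (5*10 - 27*-31)=887, (27*31 - 26*10)=577, (26*-8 - 2*31)=-270, (2*-21 - -8*-8)=-106; twice the area = |1441| = 1441; area = 1441/2; boundary points = 1 + 1 + 1 + 3 + 1 = 7; strictly interior points = area - boundary/2 + 1 = 718; answer 718
Part III: R2 = 718; w = 28; T(2) = 1*(32) - 3*(28) = -52; iterating: T(2)=-52, T(3)=-148, T(4)=8, T(5)=452, T(6)=428, T(7)=-928, T(8)=-2212, T(9)=572, T(10)=7208, T(11)=5492, T(12)=-16132, T(13)=-32608, T(14)=15788; answer 15788
Part IV: R3 = 15788; r = 6; total draws C(20,3) = 1140; favorable C(12,3) = 220; P = 11/57; answer 11/57

11/57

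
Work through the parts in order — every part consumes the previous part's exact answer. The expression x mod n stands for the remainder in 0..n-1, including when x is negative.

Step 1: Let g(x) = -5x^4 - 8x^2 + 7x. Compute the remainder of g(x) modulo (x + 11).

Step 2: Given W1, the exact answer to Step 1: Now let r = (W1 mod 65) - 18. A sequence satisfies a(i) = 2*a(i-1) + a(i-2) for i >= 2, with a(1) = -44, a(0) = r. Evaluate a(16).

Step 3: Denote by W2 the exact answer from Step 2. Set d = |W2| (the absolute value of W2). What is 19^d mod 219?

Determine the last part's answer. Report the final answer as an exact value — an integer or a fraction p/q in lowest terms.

Step 1: remainder = value at the root: -5*(-11)^4 - 8*(-11)^2 + 7*(-11)^1 = (-73205) + (-968) + (-77) = -74250; answer -74250
Step 2: W1 = -74250; r = 27; a(2) = 2*(-44) + 1*(27) = -61; iterating: a(2)=-61, a(3)=-166, a(4)=-393, a(5)=-952, a(6)=-2297, a(7)=-5546, a(8)=-13389, a(9)=-32324, a(10)=-78037, a(11)=-188398, a(12)=-454833, a(13)=-1098064, a(14)=-2650961, a(15)=-6399986, a(16)=-15450933; answer -15450933
Step 3: W2 = -15450933; d = 15450933; squarings mod 219: 19^1=19, 19^2=142, 19^4=16, 19^8=37, 19^16=55, 19^32=178, 19^64=148, 19^128=4, 19^256=16, 19^512=37, 19^1024=55, 19^2048=178, 19^4096=148, 19^8192=4, 19^16384=16, 19^32768=37, 19^65536=55, 19^131072=178, 19^262144=148, 19^524288=4, 19^1048576=16, 19^2097152=37, 19^4194304=55, 19^8388608=178; 19^15450933 = 19^1 * 19^4 * 19^16 * 19^32 * 19^256 * 19^512 * 19^16384 * 19^32768 * 19^65536 * 19^131072 * 19^524288 * 19^2097152 * 19^4194304 * 19^8388608 = 76 (mod 219); answer 76

76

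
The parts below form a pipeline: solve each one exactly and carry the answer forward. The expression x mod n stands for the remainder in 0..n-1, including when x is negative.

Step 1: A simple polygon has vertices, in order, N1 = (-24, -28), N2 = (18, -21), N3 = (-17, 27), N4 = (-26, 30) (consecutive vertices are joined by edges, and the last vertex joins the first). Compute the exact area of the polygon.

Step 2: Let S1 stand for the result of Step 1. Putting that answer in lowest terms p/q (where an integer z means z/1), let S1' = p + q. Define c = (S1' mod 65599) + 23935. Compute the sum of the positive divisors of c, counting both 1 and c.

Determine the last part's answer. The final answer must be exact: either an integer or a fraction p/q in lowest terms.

43434

Step 1: cross terms: (-24*-21 - 18*-28)=1008, (18*27 - -17*-21)=129, (-17*30 - -26*27)=192, (-26*-28 - -24*30)=1448; twice the area = |2777| = 2777; area = 2777/2; answer 2777/2
Step 2: S1 = 2777/2; threaded value p + q = 2779; c = 26714; 26714 = 2 * 19^2 * 37; sigma = (1 + 2) * (1 + 19 + 361) * (1 + 37) = 3 * 381 * 38 = 43434; answer 43434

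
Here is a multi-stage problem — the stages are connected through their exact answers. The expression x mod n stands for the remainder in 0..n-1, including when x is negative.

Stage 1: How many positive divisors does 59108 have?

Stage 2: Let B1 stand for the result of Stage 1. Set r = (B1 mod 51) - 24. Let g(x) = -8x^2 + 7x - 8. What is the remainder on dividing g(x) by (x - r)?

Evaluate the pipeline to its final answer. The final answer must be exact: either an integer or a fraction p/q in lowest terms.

Stage 1: 59108 = 2^2 * 7 * 2111; number of divisors = (2+1) * (1+1) * (1+1) = 12; answer 12
Stage 2: B1 = 12; r = -12; remainder = value at the root: -8*(-12)^2 + 7*(-12)^1 - 8 = (-1152) + (-84) + (-8) = -1244; answer -1244

-1244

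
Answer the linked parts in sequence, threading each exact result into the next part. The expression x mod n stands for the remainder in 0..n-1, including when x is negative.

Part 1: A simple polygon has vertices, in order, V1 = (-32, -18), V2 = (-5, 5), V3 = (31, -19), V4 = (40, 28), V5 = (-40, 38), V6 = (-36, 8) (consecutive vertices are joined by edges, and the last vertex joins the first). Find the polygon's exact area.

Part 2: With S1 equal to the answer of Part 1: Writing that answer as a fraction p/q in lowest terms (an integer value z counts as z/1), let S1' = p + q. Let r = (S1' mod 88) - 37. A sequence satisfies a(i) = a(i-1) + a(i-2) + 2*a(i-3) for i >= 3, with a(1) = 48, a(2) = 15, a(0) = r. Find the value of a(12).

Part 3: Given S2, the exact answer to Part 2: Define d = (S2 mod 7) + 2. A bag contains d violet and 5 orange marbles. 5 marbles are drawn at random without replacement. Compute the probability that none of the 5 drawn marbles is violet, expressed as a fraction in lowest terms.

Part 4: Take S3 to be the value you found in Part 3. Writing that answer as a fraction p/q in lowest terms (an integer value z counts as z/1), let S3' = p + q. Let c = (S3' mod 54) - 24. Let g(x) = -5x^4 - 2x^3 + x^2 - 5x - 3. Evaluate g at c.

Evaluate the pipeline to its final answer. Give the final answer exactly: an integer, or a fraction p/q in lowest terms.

-147098

Part 1: cross terms: (-32*5 - -5*-18)=-250, (-5*-19 - 31*5)=-60, (31*28 - 40*-19)=1628, (40*38 - -40*28)=2640, (-40*8 - -36*38)=1048, (-36*-18 - -32*8)=904; twice the area = |5910| = 5910; area = 2955; answer 2955
Part 2: S1 = 2955; threaded value p + q = 2956; r = 15; a(3) = 1*(15) + 1*(48) + 2*(15) = 93; iterating: a(3)=93, a(4)=204, a(5)=327, a(6)=717, a(7)=1452, a(8)=2823, a(9)=5709, a(10)=11436, a(11)=22791, a(12)=45645; answer 45645
Part 3: S2 = 45645; d = 7; total draws C(12,5) = 792; favorable C(5,5) = 1; P = 1/792; answer 1/792
Part 4: S3 = 1/792; threaded value p + q = 793; c = 13; -5*(13)^4 - 2*(13)^3 + 1*(13)^2 - 5*(13)^1 - 3 = (-142805) + (-4394) + (169) + (-65) + (-3) = -147098; answer -147098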